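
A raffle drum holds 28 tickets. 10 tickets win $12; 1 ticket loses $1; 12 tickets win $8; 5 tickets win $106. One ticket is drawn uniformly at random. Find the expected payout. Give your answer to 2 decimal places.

E[payout] = (10/28)·12 + (1/28)·(-1) + (12/28)·8 + (5/28)·106 = 745/28
≈ $26.61

$26.61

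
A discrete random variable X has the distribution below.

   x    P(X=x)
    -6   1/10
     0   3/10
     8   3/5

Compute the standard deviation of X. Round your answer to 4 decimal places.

E[X] = 21/5, E[X²] = 42
Var(X) = E[X²] − (E[X])² = 42 − 441/25 = 609/25
SD(X) = √(609/25) ≈ 4.9356

4.9356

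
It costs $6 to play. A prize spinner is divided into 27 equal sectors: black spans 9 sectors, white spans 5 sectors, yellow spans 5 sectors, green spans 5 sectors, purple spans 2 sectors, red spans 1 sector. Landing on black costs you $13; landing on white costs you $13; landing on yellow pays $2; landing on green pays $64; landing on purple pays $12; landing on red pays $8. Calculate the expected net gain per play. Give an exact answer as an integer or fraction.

2/3 dollars

E[payout] = (9/27)·(-13) + (5/27)·(-13) + (5/27)·2 + (5/27)·64 + (2/27)·12 + (1/27)·8 = 20/3
Expected profit = 20/3 − 6 = 2/3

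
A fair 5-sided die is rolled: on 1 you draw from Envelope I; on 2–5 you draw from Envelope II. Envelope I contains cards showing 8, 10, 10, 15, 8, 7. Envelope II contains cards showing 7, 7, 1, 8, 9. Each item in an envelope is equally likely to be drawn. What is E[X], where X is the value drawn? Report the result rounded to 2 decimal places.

E[X | Envelope I] = (8 + 10 + 10 + 15 + 8 + 7)/6 = 29/3
E[X | Envelope II] = (7 + 7 + 1 + 8 + 9)/5 = 32/5
E[X] = (1/5)·29/3 + (4/5)·32/5 = 529/75 ≈ 7.05

7.05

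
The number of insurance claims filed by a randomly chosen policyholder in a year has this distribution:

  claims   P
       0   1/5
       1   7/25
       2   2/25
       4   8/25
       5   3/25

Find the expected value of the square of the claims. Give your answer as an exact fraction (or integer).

E[X²] = (1/5)·0 + (7/25)·1 + (2/25)·4 + (8/25)·16 + (3/25)·25
     = 218/25

218/25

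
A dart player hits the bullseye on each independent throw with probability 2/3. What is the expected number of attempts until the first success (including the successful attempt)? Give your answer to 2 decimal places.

1.50

For a geometric distribution, E[trials] = 1/p = 1/(2/3) = 3/2.
≈ 1.50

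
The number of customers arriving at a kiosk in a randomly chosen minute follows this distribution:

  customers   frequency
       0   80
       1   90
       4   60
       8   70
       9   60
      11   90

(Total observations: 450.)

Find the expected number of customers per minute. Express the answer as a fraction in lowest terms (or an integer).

242/45

Total = 450, so P(customers=0) = 80/450, etc.
E[X] = (8/45)·0 + (1/5)·1 + (2/15)·4 + (7/45)·8 + (2/15)·9 + (1/5)·11
     = 242/45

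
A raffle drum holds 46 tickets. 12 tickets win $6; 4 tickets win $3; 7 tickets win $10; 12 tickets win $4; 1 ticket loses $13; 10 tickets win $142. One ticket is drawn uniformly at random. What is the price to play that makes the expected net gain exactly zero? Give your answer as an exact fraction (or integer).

E[payout] = (12/46)·6 + (4/46)·3 + (7/46)·10 + (12/46)·4 + (1/46)·(-13) + (10/46)·142 = 1609/46
Fair fee = E[payout] = 1609/46

1609/46 dollars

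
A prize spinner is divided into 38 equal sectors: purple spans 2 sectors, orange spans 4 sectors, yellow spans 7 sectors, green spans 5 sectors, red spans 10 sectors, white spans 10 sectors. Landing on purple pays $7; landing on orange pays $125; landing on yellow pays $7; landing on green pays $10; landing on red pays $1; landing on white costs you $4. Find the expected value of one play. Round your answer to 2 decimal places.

E[payout] = (2/38)·7 + (4/38)·125 + (7/38)·7 + (5/38)·10 + (10/38)·1 + (10/38)·(-4) = 583/38
≈ $15.34

$15.34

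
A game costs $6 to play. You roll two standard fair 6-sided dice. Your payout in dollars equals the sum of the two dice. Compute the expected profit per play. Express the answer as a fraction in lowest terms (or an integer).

$1

Distribution of the sum of the two dice: 2 w.p. 1/36, 3 w.p. 1/18, 4 w.p. 1/12, 5 w.p. 1/9, 6 w.p. 5/36, 7 w.p. 1/6, …
E[payout] = (1/36)·2 + (1/18)·3 + (1/12)·4 + (1/9)·5 + (5/36)·6 + (1/6)·7 + (5/36)·8 + (1/9)·9 + (1/12)·10 + (1/18)·11 + (1/36)·12 = 7
Expected profit = 7 − 6 = 1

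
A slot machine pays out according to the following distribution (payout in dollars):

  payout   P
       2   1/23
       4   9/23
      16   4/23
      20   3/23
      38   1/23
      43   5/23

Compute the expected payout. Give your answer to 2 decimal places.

E[X] = (1/23)·2 + (9/23)·4 + (4/23)·16 + (3/23)·20 + (1/23)·38 + (5/23)·43
     = 415/23 ≈ 18.04

$18.04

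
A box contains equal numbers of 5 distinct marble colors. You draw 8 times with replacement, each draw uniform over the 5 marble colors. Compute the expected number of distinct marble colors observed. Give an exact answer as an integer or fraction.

Let Xⱼ=1 if type j appears at least once. P(Xⱼ=1) = 1 − ((5−1)/5)^8 = 325089/390625.
E[#distinct] = 5·325089/390625 = 325089/78125.

325089/78125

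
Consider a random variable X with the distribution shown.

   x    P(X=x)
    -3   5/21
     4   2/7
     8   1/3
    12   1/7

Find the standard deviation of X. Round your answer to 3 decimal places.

E[X] = 101/21, E[X²] = 1021/21
Var(X) = E[X²] − (E[X])² = 1021/21 − 10201/441 = 11240/441
SD(X) = √(11240/441) ≈ 5.049

5.049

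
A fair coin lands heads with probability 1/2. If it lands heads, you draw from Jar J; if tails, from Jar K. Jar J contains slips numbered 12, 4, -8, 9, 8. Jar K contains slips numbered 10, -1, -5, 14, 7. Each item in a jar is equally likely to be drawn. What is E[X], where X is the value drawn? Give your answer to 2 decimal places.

E[X | Jar J] = (12 + 4 − 8 + 9 + 8)/5 = 5
E[X | Jar K] = (10 − 1 − 5 + 14 + 7)/5 = 5
E[X] = (1/2)·5 + (1/2)·5 = 5 ≈ 5.00

5.00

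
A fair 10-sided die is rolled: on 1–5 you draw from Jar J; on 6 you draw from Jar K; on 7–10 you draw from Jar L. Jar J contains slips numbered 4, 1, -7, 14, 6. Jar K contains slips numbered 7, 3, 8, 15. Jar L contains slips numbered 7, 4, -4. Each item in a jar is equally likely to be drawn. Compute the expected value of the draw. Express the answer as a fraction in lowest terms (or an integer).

E[X | Jar J] = (4 + 1 − 7 + 14 + 6)/5 = 18/5
E[X | Jar K] = (7 + 3 + 8 + 15)/4 = 33/4
E[X | Jar L] = (7 + 4 − 4)/3 = 7/3
E[X] = (1/2)·18/5 + (1/10)·33/4 + (2/5)·7/3 = 427/120

427/120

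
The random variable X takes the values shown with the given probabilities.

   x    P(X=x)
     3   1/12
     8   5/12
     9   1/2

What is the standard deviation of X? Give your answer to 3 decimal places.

1.605

E[X] = 97/12, E[X²] = 815/12
Var(X) = E[X²] − (E[X])² = 815/12 − 9409/144 = 371/144
SD(X) = √(371/144) ≈ 1.605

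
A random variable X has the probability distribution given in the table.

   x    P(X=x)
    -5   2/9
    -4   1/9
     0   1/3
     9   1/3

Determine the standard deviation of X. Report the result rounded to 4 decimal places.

E[X] = 13/9, E[X²] = 103/3
Var(X) = E[X²] − (E[X])² = 103/3 − 169/81 = 2612/81
SD(X) = √(2612/81) ≈ 5.6786

5.6786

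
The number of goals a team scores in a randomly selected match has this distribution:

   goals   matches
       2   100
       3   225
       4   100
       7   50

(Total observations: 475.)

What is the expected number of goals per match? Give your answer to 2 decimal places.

Total = 475, so P(goals=2) = 100/475, etc.
E[X] = (4/19)·2 + (9/19)·3 + (4/19)·4 + (2/19)·7
     = 65/19 ≈ 3.42

3.42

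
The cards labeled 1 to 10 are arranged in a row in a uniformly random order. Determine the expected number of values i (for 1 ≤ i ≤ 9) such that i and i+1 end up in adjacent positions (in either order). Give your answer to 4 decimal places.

1.8000

For each i ∈ {1,…,9}, let Xᵢ = 1 if i and i+1 are adjacent. P(Xᵢ=1) = 2·(10−1)!/10! = 2/10.
By linearity, E[ΣXᵢ] = (9)·(2/10) = 9/5.
≈ 1.8000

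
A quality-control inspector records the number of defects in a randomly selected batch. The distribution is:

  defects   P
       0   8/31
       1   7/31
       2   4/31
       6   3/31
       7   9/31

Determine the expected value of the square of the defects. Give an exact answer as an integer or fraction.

572/31

E[X²] = (8/31)·0 + (7/31)·1 + (4/31)·4 + (3/31)·36 + (9/31)·49
     = 572/31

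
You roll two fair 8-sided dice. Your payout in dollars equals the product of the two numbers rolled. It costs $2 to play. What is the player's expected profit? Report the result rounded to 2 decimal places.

$18.25

Distribution of the product of the two numbers rolled: 1 w.p. 1/64, 2 w.p. 1/32, 3 w.p. 1/32, 4 w.p. 3/64, 5 w.p. 1/32, 6 w.p. 1/16, …
E[payout] = (1/64)·1 + (1/32)·2 + (1/32)·3 + (3/64)·4 + (1/32)·5 + (1/16)·6 + (1/32)·7 + (1/16)·8 + (1/64)·9 + (1/32)·10 + (1/16)·12 + (1/32)·14 + (1/32)·15 + (3/64)·16 + (1/32)·18 + (1/32)·20 + (1/32)·21 + (1/16)·24 + (1/64)·25 + (1/32)·28 + (1/32)·30 + (1/32)·32 + (1/32)·35 + (1/64)·36 + (1/32)·40 + (1/32)·42 + (1/32)·48 + (1/64)·49 + (1/32)·56 + (1/64)·64 = 81/4
Expected profit = 81/4 − 2 = 73/4 ≈ $18.25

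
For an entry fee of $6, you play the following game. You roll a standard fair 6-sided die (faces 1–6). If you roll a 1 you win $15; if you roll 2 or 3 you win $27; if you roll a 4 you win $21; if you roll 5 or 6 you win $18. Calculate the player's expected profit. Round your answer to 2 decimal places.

$15.00

E[payout] = (1/6)·15 + (1/3)·18 + (1/6)·21 + (1/3)·27 = 21
Expected profit = 21 − 6 = 15 ≈ $15.00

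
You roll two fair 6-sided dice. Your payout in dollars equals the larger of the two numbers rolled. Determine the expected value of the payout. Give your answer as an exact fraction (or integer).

Distribution of the larger of the two numbers rolled: 1 w.p. 1/36, 2 w.p. 1/12, 3 w.p. 5/36, 4 w.p. 7/36, 5 w.p. 1/4, 6 w.p. 11/36
E[payout] = (1/36)·1 + (1/12)·2 + (5/36)·3 + (7/36)·4 + (1/4)·5 + (11/36)·6 = 161/36

161/36 dollars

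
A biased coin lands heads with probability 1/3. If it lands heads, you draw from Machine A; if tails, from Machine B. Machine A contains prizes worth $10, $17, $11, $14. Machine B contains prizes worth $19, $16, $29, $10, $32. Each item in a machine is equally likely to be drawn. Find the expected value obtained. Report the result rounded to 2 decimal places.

E[X | Machine A] = (10 + 17 + 11 + 14)/4 = 13
E[X | Machine B] = (19 + 16 + 29 + 10 + 32)/5 = 106/5
E[X] = (1/3)·13 + (2/3)·106/5 = 277/15 ≈ 18.47

$18.47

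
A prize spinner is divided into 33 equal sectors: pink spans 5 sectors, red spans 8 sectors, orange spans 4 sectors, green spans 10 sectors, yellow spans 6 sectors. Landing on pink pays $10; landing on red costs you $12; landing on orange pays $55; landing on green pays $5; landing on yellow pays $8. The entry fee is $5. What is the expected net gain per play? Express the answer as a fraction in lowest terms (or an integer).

E[payout] = (5/33)·10 + (8/33)·(-12) + (4/33)·55 + (10/33)·5 + (6/33)·8 = 272/33
Expected profit = 272/33 − 5 = 107/33

107/33 dollars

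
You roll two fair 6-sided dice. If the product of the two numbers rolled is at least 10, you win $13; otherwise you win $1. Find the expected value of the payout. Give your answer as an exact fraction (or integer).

E[payout] = (17/36)·1 + (19/36)·13 = 22/3

22/3 dollars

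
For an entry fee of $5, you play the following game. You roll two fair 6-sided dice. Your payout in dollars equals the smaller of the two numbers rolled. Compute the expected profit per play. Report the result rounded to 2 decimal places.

-$2.47

Distribution of the smaller of the two numbers rolled: 1 w.p. 11/36, 2 w.p. 1/4, 3 w.p. 7/36, 4 w.p. 5/36, 5 w.p. 1/12, 6 w.p. 1/36
E[payout] = (11/36)·1 + (1/4)·2 + (7/36)·3 + (5/36)·4 + (1/12)·5 + (1/36)·6 = 91/36
Expected profit = 91/36 − 5 = -89/36 ≈ -$2.47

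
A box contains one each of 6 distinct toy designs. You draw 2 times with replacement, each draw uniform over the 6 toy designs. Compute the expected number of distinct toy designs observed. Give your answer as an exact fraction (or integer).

11/6

Let Xⱼ=1 if type j appears at least once. P(Xⱼ=1) = 1 − ((6−1)/6)^2 = 11/36.
E[#distinct] = 6·11/36 = 11/6.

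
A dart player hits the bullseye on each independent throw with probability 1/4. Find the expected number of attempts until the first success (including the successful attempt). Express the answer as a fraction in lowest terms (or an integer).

4

For a geometric distribution, E[trials] = 1/p = 1/(1/4) = 4.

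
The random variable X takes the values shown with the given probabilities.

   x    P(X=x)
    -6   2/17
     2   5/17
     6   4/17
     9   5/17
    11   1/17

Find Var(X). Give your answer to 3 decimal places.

23.772

E[X] = (2/17)·(-6) + (5/17)·2 + (4/17)·6 + (5/17)·9 + (1/17)·11 = 78/17
E[X²] = (2/17)·36 + (5/17)·4 + (4/17)·36 + (5/17)·81 + (1/17)·121 = 762/17
Var(X) = 762/17 − (78/17)² = 6870/289 ≈ 23.772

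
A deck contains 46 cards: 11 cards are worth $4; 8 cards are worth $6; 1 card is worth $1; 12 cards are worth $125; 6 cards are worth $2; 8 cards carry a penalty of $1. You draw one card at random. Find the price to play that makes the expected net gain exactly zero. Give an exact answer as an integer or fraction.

E[payout] = (11/46)·4 + (8/46)·6 + (1/46)·1 + (12/46)·125 + (6/46)·2 + (8/46)·(-1) = 1597/46
Fair fee = E[payout] = 1597/46

1597/46 dollars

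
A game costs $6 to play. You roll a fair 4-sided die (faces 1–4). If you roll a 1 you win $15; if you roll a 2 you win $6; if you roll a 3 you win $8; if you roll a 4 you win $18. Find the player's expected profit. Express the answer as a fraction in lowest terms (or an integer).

23/4 dollars

E[payout] = (1/4)·6 + (1/4)·8 + (1/4)·15 + (1/4)·18 = 47/4
Expected profit = 47/4 − 6 = 23/4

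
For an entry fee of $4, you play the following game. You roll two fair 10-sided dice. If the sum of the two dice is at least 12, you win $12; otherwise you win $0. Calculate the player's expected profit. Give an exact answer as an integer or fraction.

E[payout] = (11/20)·0 + (9/20)·12 = 27/5
Expected profit = 27/5 − 4 = 7/5

7/5 dollars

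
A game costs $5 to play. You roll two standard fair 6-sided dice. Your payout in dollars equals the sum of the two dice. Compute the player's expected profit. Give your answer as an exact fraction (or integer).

Distribution of the sum of the two dice: 2 w.p. 1/36, 3 w.p. 1/18, 4 w.p. 1/12, 5 w.p. 1/9, 6 w.p. 5/36, 7 w.p. 1/6, …
E[payout] = (1/36)·2 + (1/18)·3 + (1/12)·4 + (1/9)·5 + (5/36)·6 + (1/6)·7 + (5/36)·8 + (1/9)·9 + (1/12)·10 + (1/18)·11 + (1/36)·12 = 7
Expected profit = 7 − 5 = 2

$2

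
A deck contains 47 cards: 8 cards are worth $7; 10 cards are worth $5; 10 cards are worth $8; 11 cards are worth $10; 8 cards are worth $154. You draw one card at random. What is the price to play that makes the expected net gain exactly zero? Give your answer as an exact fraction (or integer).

E[payout] = (8/47)·7 + (10/47)·5 + (10/47)·8 + (11/47)·10 + (8/47)·154 = 1528/47
Fair fee = E[payout] = 1528/47

1528/47 dollars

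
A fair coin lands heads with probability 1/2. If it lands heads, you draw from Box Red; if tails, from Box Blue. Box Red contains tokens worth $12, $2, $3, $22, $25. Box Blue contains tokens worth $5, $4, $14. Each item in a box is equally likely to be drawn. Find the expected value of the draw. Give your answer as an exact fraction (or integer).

307/30 dollars

E[X | Box Red] = (12 + 2 + 3 + 22 + 25)/5 = 64/5
E[X | Box Blue] = (5 + 4 + 14)/3 = 23/3
E[X] = (1/2)·64/5 + (1/2)·23/3 = 307/30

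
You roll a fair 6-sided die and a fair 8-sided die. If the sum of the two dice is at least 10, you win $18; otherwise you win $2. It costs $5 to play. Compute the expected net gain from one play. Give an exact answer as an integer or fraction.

$2

E[payout] = (11/16)·2 + (5/16)·18 = 7
Expected profit = 7 − 5 = 2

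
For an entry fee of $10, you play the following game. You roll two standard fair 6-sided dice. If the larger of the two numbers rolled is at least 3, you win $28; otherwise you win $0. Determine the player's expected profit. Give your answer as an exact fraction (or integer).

E[payout] = (1/9)·0 + (8/9)·28 = 224/9
Expected profit = 224/9 − 10 = 134/9

134/9 dollars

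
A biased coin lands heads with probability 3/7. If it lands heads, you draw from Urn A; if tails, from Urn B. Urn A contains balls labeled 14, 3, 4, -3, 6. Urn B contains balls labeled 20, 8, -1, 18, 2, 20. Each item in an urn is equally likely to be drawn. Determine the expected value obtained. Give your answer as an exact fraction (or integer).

886/105

E[X | Urn A] = (14 + 3 + 4 − 3 + 6)/5 = 24/5
E[X | Urn B] = (20 + 8 − 1 + 18 + 2 + 20)/6 = 67/6
E[X] = (3/7)·24/5 + (4/7)·67/6 = 886/105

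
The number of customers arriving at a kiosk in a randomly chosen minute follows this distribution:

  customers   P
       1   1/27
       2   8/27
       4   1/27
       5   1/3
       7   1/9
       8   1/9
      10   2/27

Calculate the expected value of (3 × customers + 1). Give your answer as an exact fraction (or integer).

E[3x+1] = (1/27)·4 + (8/27)·7 + (1/27)·13 + (1/3)·16 + (1/9)·22 + (1/9)·25 + (2/27)·31
     = 140/9

140/9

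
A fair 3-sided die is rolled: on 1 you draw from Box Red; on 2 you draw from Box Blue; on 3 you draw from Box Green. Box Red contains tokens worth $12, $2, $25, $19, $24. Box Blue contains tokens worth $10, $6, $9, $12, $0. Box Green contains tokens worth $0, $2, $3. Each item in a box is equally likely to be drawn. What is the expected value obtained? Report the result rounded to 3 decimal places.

E[X | Box Red] = (12 + 2 + 25 + 19 + 24)/5 = 82/5
E[X | Box Blue] = (10 + 6 + 9 + 12 + 0)/5 = 37/5
E[X | Box Green] = (0 + 2 + 3)/3 = 5/3
E[X] = (1/3)·82/5 + (1/3)·37/5 + (1/3)·5/3 = 382/45 ≈ 8.489

$8.489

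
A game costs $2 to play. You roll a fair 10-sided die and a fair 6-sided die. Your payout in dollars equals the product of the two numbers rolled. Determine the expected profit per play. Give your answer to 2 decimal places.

$17.25

Distribution of the product of the two numbers rolled: 1 w.p. 1/60, 2 w.p. 1/30, 3 w.p. 1/30, 4 w.p. 1/20, 5 w.p. 1/30, 6 w.p. 1/15, …
E[payout] = (1/60)·1 + (1/30)·2 + (1/30)·3 + (1/20)·4 + (1/30)·5 + (1/15)·6 + (1/60)·7 + (1/20)·8 + (1/30)·9 + (1/20)·10 + (1/15)·12 + (1/60)·14 + (1/30)·15 + (1/30)·16 + (1/20)·18 + (1/20)·20 + (1/60)·21 + (1/20)·24 + (1/60)·25 + (1/60)·27 + (1/60)·28 + (1/20)·30 + (1/60)·32 + (1/60)·35 + (1/30)·36 + (1/30)·40 + (1/60)·42 + (1/60)·45 + (1/60)·48 + (1/60)·50 + (1/60)·54 + (1/60)·60 = 77/4
Expected profit = 77/4 − 2 = 69/4 ≈ $17.25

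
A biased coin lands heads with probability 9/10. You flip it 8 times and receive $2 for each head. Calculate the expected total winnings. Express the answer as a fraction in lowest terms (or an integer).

E[#heads] = 8·9/10 = 36/5 (linearity over flips).
E[winnings] = 2·36/5 = 72/5.

72/5 dollars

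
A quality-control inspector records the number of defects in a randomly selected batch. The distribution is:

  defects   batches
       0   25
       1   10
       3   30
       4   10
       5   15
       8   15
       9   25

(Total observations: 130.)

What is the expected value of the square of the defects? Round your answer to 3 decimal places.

29.231

Total = 130, so P(defects=0) = 25/130, etc.
E[X²] = (5/26)·0 + (1/13)·1 + (3/13)·9 + (1/13)·16 + (3/26)·25 + (3/26)·64 + (5/26)·81
     = 380/13 ≈ 29.231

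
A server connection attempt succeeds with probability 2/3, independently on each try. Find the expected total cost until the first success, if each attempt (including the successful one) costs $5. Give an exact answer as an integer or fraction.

E[#attempts] = 1/p = 3/2; E[cost] = 5·3/2 = 15/2.

15/2 dollars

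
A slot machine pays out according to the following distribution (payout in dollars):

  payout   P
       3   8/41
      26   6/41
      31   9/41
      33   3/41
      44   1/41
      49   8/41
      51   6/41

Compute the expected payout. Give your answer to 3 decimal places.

E[X] = (8/41)·3 + (6/41)·26 + (9/41)·31 + (3/41)·33 + (1/41)·44 + (8/41)·49 + (6/41)·51
     = 1300/41 ≈ 31.707

$31.707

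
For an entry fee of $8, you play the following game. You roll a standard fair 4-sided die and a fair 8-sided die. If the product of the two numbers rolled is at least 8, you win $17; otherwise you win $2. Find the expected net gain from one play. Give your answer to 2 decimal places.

E[payout] = (13/32)·2 + (19/32)·17 = 349/32
Expected profit = 349/32 − 8 = 93/32 ≈ $2.91

$2.91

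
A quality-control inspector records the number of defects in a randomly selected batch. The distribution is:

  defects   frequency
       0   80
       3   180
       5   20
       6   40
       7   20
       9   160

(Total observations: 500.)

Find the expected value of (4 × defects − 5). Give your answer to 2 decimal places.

14.68

Total = 500, so P(defects=0) = 80/500, etc.
E[4x-5] = (4/25)·(-5) + (9/25)·7 + (1/25)·15 + (2/25)·19 + (1/25)·23 + (8/25)·31
     = 367/25 ≈ 14.68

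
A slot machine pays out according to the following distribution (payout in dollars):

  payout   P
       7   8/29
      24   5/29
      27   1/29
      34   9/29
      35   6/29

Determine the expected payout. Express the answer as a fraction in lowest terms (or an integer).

719/29 dollars

E[X] = (8/29)·7 + (5/29)·24 + (1/29)·27 + (9/29)·34 + (6/29)·35
     = 719/29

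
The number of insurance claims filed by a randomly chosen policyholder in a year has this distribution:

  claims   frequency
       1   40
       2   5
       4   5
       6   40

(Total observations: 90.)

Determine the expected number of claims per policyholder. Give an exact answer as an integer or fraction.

31/9

Total = 90, so P(claims=1) = 40/90, etc.
E[X] = (4/9)·1 + (1/18)·2 + (1/18)·4 + (4/9)·6
     = 31/9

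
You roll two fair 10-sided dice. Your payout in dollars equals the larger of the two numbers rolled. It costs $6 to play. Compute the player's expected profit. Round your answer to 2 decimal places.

$1.15

Distribution of the larger of the two numbers rolled: 1 w.p. 1/100, 2 w.p. 3/100, 3 w.p. 1/20, 4 w.p. 7/100, 5 w.p. 9/100, 6 w.p. 11/100, …
E[payout] = (1/100)·1 + (3/100)·2 + (1/20)·3 + (7/100)·4 + (9/100)·5 + (11/100)·6 + (13/100)·7 + (3/20)·8 + (17/100)·9 + (19/100)·10 = 143/20
Expected profit = 143/20 − 6 = 23/20 ≈ $1.15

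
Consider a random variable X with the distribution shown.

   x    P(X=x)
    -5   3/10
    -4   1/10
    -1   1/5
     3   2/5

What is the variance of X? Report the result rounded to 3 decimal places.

12.090

E[X] = (3/10)·(-5) + (1/10)·(-4) + (1/5)·(-1) + (2/5)·3 = -9/10
E[X²] = (3/10)·25 + (1/10)·16 + (1/5)·1 + (2/5)·9 = 129/10
Var(X) = 129/10 − (-9/10)² = 1209/100 ≈ 12.090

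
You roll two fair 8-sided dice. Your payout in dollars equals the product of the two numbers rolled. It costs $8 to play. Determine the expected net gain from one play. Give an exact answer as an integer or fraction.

49/4 dollars

Distribution of the product of the two numbers rolled: 1 w.p. 1/64, 2 w.p. 1/32, 3 w.p. 1/32, 4 w.p. 3/64, 5 w.p. 1/32, 6 w.p. 1/16, …
E[payout] = (1/64)·1 + (1/32)·2 + (1/32)·3 + (3/64)·4 + (1/32)·5 + (1/16)·6 + (1/32)·7 + (1/16)·8 + (1/64)·9 + (1/32)·10 + (1/16)·12 + (1/32)·14 + (1/32)·15 + (3/64)·16 + (1/32)·18 + (1/32)·20 + (1/32)·21 + (1/16)·24 + (1/64)·25 + (1/32)·28 + (1/32)·30 + (1/32)·32 + (1/32)·35 + (1/64)·36 + (1/32)·40 + (1/32)·42 + (1/32)·48 + (1/64)·49 + (1/32)·56 + (1/64)·64 = 81/4
Expected profit = 81/4 − 8 = 49/4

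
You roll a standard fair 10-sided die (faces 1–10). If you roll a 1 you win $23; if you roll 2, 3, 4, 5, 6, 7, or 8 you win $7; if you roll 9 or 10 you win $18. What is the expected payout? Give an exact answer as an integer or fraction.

54/5 dollars

E[payout] = (7/10)·7 + (1/5)·18 + (1/10)·23 = 54/5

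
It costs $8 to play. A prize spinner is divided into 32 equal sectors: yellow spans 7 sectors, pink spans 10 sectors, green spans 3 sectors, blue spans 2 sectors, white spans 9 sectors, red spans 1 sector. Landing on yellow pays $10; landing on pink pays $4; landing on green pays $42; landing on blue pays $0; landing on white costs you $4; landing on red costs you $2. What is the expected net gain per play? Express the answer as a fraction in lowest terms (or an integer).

E[payout] = (7/32)·10 + (10/32)·4 + (3/32)·42 + (2/32)·0 + (9/32)·(-4) + (1/32)·(-2) = 99/16
Expected profit = 99/16 − 8 = -29/16

-29/16 dollars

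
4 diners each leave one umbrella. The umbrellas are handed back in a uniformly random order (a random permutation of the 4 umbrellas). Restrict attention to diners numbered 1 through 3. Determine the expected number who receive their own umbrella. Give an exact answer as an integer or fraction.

3/4

Let Xᵢ = 1 if person i gets their own umbrella. For each i, P(Xᵢ=1) = 1/4.
By linearity of expectation, E[X₁+…+X_3] = 3·(1/4) = 3/4.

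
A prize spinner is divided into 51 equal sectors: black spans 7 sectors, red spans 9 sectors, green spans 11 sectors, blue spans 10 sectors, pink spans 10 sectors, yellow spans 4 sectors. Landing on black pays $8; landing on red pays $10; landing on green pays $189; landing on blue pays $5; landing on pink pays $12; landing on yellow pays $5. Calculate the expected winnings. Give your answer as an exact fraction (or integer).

E[payout] = (7/51)·8 + (9/51)·10 + (11/51)·189 + (10/51)·5 + (10/51)·12 + (4/51)·5 = 805/17

805/17 dollars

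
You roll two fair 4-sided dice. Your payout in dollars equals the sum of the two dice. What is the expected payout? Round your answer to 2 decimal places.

$5.00

Distribution of the sum of the two dice: 2 w.p. 1/16, 3 w.p. 1/8, 4 w.p. 3/16, 5 w.p. 1/4, 6 w.p. 3/16, 7 w.p. 1/8, …
E[payout] = (1/16)·2 + (1/8)·3 + (3/16)·4 + (1/4)·5 + (3/16)·6 + (1/8)·7 + (1/16)·8 = 5
≈ $5.00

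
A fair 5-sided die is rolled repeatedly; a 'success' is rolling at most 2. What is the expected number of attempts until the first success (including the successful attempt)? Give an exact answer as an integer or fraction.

For a geometric distribution, E[trials] = 1/p = 1/(2/5) = 5/2.

5/2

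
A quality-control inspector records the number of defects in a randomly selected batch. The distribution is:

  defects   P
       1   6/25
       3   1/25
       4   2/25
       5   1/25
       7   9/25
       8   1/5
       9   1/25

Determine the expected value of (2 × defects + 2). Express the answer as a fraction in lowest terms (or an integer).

E[2x+2] = (6/25)·4 + (1/25)·8 + (2/25)·10 + (1/25)·12 + (9/25)·16 + (1/5)·18 + (1/25)·20
     = 318/25

318/25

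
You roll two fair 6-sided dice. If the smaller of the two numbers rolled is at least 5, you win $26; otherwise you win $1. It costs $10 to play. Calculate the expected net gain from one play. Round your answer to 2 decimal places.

E[payout] = (8/9)·1 + (1/9)·26 = 34/9
Expected profit = 34/9 − 10 = -56/9 ≈ -$6.22

-$6.22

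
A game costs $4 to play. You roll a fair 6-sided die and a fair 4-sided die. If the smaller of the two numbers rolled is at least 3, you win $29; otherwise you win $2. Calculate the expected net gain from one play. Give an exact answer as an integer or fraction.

E[payout] = (2/3)·2 + (1/3)·29 = 11
Expected profit = 11 − 4 = 7

$7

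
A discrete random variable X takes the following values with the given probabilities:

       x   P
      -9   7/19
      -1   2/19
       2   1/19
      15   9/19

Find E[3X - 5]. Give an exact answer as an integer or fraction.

E[3x-5] = (7/19)·(-32) + (2/19)·(-8) + (1/19)·1 + (9/19)·40
     = 121/19

121/19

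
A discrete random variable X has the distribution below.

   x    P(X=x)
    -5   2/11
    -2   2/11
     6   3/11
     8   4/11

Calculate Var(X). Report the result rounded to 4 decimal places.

27.6529

E[X] = (2/11)·(-5) + (2/11)·(-2) + (3/11)·6 + (4/11)·8 = 36/11
E[X²] = (2/11)·25 + (2/11)·4 + (3/11)·36 + (4/11)·64 = 422/11
Var(X) = 422/11 − (36/11)² = 3346/121 ≈ 27.6529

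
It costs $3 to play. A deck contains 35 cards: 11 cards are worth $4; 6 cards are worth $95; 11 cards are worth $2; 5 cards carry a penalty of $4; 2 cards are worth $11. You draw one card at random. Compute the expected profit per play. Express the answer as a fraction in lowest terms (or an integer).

E[payout] = (11/35)·4 + (6/35)·95 + (11/35)·2 + (5/35)·(-4) + (2/35)·11 = 638/35
Expected profit = 638/35 − 3 = 533/35

533/35 dollars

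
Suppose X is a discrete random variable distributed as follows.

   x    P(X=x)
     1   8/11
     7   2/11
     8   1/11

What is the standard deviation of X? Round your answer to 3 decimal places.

2.831

E[X] = 30/11, E[X²] = 170/11
Var(X) = E[X²] − (E[X])² = 170/11 − 900/121 = 970/121
SD(X) = √(970/121) ≈ 2.831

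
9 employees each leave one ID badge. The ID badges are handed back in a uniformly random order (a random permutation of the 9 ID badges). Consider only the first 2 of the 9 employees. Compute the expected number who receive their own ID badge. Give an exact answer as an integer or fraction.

2/9

Let Xᵢ = 1 if person i gets their own ID badge. For each i, P(Xᵢ=1) = 1/9.
By linearity of expectation, E[X₁+…+X_2] = 2·(1/9) = 2/9.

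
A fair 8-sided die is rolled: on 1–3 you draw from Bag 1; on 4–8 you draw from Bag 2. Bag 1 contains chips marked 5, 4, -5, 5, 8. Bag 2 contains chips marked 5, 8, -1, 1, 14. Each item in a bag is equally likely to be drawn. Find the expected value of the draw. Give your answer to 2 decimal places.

E[X | Bag 1] = (5 + 4 − 5 + 5 + 8)/5 = 17/5
E[X | Bag 2] = (5 + 8 − 1 + 1 + 14)/5 = 27/5
E[X] = (3/8)·17/5 + (5/8)·27/5 = 93/20 ≈ 4.65

4.65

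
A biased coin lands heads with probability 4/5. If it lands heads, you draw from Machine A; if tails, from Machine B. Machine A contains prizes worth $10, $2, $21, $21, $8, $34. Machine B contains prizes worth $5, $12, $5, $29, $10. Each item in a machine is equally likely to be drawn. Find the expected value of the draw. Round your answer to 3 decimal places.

E[X | Machine A] = (10 + 2 + 21 + 21 + 8 + 34)/6 = 16
E[X | Machine B] = (5 + 12 + 5 + 29 + 10)/5 = 61/5
E[X] = (4/5)·16 + (1/5)·61/5 = 381/25 ≈ 15.240

$15.240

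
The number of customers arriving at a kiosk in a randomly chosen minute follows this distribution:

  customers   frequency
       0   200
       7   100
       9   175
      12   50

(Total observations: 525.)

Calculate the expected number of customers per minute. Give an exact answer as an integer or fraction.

Total = 525, so P(customers=0) = 200/525, etc.
E[X] = (8/21)·0 + (4/21)·7 + (1/3)·9 + (2/21)·12
     = 115/21

115/21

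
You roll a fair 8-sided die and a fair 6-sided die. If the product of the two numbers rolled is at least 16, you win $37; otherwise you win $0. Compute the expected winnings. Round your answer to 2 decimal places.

$15.42

E[payout] = (7/12)·0 + (5/12)·37 = 185/12
≈ $15.42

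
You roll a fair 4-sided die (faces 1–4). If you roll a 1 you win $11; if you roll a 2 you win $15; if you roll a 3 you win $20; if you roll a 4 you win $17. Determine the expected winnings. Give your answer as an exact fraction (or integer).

E[payout] = (1/4)·11 + (1/4)·15 + (1/4)·17 + (1/4)·20 = 63/4

63/4 dollars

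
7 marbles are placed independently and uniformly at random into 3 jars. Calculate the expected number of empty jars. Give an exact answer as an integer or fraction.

Let Xⱼ=1 if jar j is empty. P(Xⱼ=1) = ((3-1)/3)^7 = 128/2187.
By linearity, E[#empty] = 3·128/2187 = 128/729.

128/729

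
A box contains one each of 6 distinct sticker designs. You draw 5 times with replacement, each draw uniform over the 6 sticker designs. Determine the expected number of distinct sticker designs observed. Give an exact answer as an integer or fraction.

Let Xⱼ=1 if type j appears at least once. P(Xⱼ=1) = 1 − ((6−1)/6)^5 = 4651/7776.
E[#distinct] = 6·4651/7776 = 4651/1296.

4651/1296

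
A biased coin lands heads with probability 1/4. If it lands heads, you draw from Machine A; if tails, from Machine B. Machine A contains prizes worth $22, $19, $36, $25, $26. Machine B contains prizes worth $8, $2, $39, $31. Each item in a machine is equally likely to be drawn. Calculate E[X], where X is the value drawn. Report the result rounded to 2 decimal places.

E[X | Machine A] = (22 + 19 + 36 + 25 + 26)/5 = 128/5
E[X | Machine B] = (8 + 2 + 39 + 31)/4 = 20
E[X] = (1/4)·128/5 + (3/4)·20 = 107/5 ≈ 21.40

$21.40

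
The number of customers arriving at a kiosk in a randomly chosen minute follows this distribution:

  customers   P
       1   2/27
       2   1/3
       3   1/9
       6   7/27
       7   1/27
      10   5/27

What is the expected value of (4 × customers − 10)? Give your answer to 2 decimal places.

E[4x-10] = (2/27)·(-6) + (1/3)·(-2) + (1/9)·2 + (7/27)·14 + (1/27)·18 + (5/27)·30
     = 242/27 ≈ 8.96

8.96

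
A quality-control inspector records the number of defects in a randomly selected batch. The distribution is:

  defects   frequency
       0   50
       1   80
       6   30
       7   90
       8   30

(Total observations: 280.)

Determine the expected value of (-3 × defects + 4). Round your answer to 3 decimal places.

Total = 280, so P(defects=0) = 50/280, etc.
E[-3x+4] = (5/28)·4 + (2/7)·1 + (3/28)·(-14) + (9/28)·(-17) + (3/28)·(-20)
     = -227/28 ≈ -8.107

-8.107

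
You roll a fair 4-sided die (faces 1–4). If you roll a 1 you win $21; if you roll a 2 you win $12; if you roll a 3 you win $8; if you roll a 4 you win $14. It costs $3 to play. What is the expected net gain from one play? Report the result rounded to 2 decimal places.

$10.75

E[payout] = (1/4)·8 + (1/4)·12 + (1/4)·14 + (1/4)·21 = 55/4
Expected profit = 55/4 − 3 = 43/4 ≈ $10.75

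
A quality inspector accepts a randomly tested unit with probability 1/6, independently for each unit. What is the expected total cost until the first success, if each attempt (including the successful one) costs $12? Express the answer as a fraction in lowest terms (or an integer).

$72

E[#attempts] = 1/p = 6; E[cost] = 12·6 = 72.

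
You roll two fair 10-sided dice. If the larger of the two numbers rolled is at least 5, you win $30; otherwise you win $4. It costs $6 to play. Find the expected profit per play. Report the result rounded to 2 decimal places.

E[payout] = (4/25)·4 + (21/25)·30 = 646/25
Expected profit = 646/25 − 6 = 496/25 ≈ $19.84

$19.84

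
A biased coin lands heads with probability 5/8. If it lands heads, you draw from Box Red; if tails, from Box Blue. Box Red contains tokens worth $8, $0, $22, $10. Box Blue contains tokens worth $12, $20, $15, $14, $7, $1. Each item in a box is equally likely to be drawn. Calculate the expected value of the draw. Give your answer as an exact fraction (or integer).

169/16 dollars

E[X | Box Red] = (8 + 0 + 22 + 10)/4 = 10
E[X | Box Blue] = (12 + 20 + 15 + 14 + 7 + 1)/6 = 23/2
E[X] = (5/8)·10 + (3/8)·23/2 = 169/16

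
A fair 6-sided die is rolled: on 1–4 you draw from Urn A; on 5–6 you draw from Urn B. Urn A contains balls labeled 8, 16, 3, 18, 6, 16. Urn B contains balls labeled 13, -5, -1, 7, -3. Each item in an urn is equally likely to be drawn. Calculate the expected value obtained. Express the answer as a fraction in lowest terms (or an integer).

E[X | Urn A] = (8 + 16 + 3 + 18 + 6 + 16)/6 = 67/6
E[X | Urn B] = (13 − 5 − 1 + 7 − 3)/5 = 11/5
E[X] = (2/3)·67/6 + (1/3)·11/5 = 368/45

368/45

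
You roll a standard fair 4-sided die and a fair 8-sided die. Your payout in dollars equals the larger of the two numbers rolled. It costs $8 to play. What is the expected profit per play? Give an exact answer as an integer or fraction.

-51/16 dollars

Distribution of the larger of the two numbers rolled: 1 w.p. 1/32, 2 w.p. 3/32, 3 w.p. 5/32, 4 w.p. 7/32, 5 w.p. 1/8, 6 w.p. 1/8, …
E[payout] = (1/32)·1 + (3/32)·2 + (5/32)·3 + (7/32)·4 + (1/8)·5 + (1/8)·6 + (1/8)·7 + (1/8)·8 = 77/16
Expected profit = 77/16 − 8 = -51/16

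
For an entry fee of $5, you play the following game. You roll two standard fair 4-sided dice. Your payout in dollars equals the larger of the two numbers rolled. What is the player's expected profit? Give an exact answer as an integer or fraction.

Distribution of the larger of the two numbers rolled: 1 w.p. 1/16, 2 w.p. 3/16, 3 w.p. 5/16, 4 w.p. 7/16
E[payout] = (1/16)·1 + (3/16)·2 + (5/16)·3 + (7/16)·4 = 25/8
Expected profit = 25/8 − 5 = -15/8

-15/8 dollars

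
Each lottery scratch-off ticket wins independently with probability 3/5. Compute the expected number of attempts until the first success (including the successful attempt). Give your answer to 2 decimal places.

For a geometric distribution, E[trials] = 1/p = 1/(3/5) = 5/3.
≈ 1.67

1.67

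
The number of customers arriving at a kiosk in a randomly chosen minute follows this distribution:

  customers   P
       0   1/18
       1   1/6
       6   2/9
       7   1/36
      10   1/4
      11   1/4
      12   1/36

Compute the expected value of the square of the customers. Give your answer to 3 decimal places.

E[X²] = (1/18)·0 + (1/6)·1 + (2/9)·36 + (1/36)·49 + (1/4)·100 + (1/4)·121 + (1/36)·144
     = 619/9 ≈ 68.778

68.778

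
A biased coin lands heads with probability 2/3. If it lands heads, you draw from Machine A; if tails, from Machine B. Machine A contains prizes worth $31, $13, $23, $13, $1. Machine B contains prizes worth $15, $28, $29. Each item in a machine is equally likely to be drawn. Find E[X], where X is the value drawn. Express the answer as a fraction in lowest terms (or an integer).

94/5 dollars

E[X | Machine A] = (31 + 13 + 23 + 13 + 1)/5 = 81/5
E[X | Machine B] = (15 + 28 + 29)/3 = 24
E[X] = (2/3)·81/5 + (1/3)·24 = 94/5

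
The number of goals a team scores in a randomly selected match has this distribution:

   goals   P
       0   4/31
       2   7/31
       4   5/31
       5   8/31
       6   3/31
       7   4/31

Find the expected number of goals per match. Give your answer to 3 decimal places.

E[X] = (4/31)·0 + (7/31)·2 + (5/31)·4 + (8/31)·5 + (3/31)·6 + (4/31)·7
     = 120/31 ≈ 3.871

3.871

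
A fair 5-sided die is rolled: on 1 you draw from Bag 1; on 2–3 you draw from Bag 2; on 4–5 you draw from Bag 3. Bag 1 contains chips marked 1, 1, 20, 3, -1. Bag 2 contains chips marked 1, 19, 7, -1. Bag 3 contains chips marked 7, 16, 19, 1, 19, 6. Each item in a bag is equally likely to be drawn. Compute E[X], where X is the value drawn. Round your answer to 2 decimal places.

8.09

E[X | Bag 1] = (1 + 1 + 20 + 3 − 1)/5 = 24/5
E[X | Bag 2] = (1 + 19 + 7 − 1)/4 = 13/2
E[X | Bag 3] = (7 + 16 + 19 + 1 + 19 + 6)/6 = 34/3
E[X] = (1/5)·24/5 + (2/5)·13/2 + (2/5)·34/3 = 607/75 ≈ 8.09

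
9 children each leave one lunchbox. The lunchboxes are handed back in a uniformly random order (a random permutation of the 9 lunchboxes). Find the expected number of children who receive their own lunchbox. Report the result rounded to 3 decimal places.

1.000

Let Xᵢ = 1 if person i gets their own lunchbox. For each i, P(Xᵢ=1) = 1/9.
By linearity of expectation, E[X₁+…+X_9] = 9·(1/9) = 1.
≈ 1.000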